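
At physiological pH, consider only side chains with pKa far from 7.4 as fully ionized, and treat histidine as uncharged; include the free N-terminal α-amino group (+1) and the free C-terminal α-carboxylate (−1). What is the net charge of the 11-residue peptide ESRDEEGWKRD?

-2

At pH ~7.4 the Lys and Arg side chains are protonated (+1), the Asp and Glu side chains are deprotonated (−1), and with His taken as neutral all other side chains carry no charge.
Positive (K, R): R3, K9, R10 → +3.
Negative (D, E): E1, D4, E5, E6, D11 → −5.
The N-terminus (+1) and C-terminus (−1) cancel.
Net charge = (+3) + (−5) = −2.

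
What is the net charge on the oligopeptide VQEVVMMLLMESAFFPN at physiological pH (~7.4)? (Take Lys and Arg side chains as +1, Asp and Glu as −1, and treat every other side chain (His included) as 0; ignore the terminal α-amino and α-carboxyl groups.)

-2

Positive (K, R): none → +0.
Negative (D, E): E3, E11 → −2.
Net charge = (+0) + (−2) = −2.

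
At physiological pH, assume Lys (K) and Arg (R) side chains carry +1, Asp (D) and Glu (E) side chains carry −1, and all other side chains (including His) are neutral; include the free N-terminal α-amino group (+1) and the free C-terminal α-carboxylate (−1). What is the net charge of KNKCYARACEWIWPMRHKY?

Positive (K, R): K1, K3, R7, R16, K18 → +5.
Negative (D, E): E10 → −1.
The N-terminus (+1) and C-terminus (−1) cancel.
Net charge = (+5) + (−1) = +4.

+4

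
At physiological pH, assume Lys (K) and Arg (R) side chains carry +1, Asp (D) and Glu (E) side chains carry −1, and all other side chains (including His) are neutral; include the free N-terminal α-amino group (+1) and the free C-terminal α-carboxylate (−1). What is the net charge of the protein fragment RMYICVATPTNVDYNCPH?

Positive (K, R): R1 → +1.
Negative (D, E): D13 → −1.
The N-terminus (+1) and C-terminus (−1) cancel.
Net charge = (+1) + (−1) = 0.

0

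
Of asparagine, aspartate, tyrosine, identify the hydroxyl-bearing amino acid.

tyrosine

The –OH-bearing residues are Ser, Thr (aliphatic alcohols), and Tyr (phenol).
Of the listed options, only tyrosine belongs to this group.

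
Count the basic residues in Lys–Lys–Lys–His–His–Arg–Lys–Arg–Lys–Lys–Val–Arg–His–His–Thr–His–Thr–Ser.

The basic amino acids are Lys (K), Arg (R), and His (H).
Matching residues: Lys1, Lys2, Lys3, His4, His5, Arg6, Lys7, Arg8, Lys9, Lys10, Arg12, His13, His14, His16.

14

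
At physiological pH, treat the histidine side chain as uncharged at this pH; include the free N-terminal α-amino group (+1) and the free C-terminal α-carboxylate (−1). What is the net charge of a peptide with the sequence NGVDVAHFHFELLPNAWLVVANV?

-2

The side chains ionized at physiological pH are Lys/Arg (+1) and Asp/Glu (−1); with His treated as neutral, nothing else contributes.
Positive (K, R): none → +0.
Negative (D, E): D4, E11 → −2.
The N-terminus (+1) and C-terminus (−1) cancel.
Net charge = (+0) + (−2) = −2.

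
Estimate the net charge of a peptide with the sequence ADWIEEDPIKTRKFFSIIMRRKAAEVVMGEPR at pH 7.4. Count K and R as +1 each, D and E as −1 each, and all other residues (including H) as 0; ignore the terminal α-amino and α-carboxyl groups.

+1

Positive (K, R): K10, R12, K13, R20, R21, K22, R32 → +7.
Negative (D, E): D2, E5, E6, D7, E25, E30 → −6.
Net charge = (+7) + (−6) = +1.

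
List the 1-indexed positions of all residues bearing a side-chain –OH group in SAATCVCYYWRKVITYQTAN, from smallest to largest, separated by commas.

1, 4, 8, 9, 15, 16, 18

Serine (S), threonine (T), and tyrosine (Y) each carry a hydroxyl group on the side chain.
Matching residues: S1, T4, Y8, Y9, T15, Y16, T18.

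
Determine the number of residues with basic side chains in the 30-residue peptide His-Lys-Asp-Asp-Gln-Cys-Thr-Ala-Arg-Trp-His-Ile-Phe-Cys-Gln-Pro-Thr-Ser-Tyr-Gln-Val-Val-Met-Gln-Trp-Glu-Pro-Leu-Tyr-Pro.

4

The basic amino acids are Lys (K), Arg (R), and His (H).
Matching residues: His1, Lys2, Arg9, His11.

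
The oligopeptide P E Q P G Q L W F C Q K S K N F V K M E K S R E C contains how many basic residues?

5

K, R, and H are the three residues with basic side chains (ε-amine, guanidinium, and imidazole respectively).
Matching residues: K12, K14, K18, K21, R23.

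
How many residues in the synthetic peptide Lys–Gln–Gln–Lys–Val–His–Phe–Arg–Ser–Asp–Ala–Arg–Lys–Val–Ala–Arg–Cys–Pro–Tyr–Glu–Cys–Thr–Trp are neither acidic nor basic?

14

Acidic: D, E. Basic: K, R, H. All other residues are neither.
Matching residues: Gln2, Gln3, Val5, Phe7, Ser9, Ala11, Val14, Ala15, Cys17, Pro18, Tyr19, Cys21, Thr22, Trp23.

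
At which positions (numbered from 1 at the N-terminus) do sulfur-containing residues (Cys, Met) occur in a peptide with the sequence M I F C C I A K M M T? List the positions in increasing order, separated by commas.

Matching residues: M1, C4, C5, M9, M10.

1, 4, 5, 9, 10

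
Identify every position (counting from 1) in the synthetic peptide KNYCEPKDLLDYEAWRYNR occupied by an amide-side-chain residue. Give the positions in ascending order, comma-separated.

Asparagine (N) and glutamine (Q) have uncharged amide side chains.
Matching residues: N2, N18.

2, 18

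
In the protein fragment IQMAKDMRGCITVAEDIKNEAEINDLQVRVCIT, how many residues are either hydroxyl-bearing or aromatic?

2

Hydroxyl-bearing: S, T, Y. Aromatic: F, W, Y.
Hydroxyl-bearing residues here: T12, T33 (2).
Aromatic residues here: none (0).
(Y belongs to both groups, but none appear in this sequence.) Total = 2 + 0 = 2.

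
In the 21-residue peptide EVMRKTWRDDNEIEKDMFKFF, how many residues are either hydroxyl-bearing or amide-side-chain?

Hydroxyl-bearing: S, T, Y. Amide-side-chain: N, Q.
Hydroxyl-bearing residues here: T6 (1).
Amide-side-chain residues here: N11 (1).
The two groups share no amino acid, so total = 1 + 1 = 2.

2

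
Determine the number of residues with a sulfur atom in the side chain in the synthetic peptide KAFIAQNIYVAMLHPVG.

1

Only Cys (C) and Met (M) have a sulfur atom in the side chain.
Matching residues: M12.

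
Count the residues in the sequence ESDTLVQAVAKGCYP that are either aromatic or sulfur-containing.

Aromatic: F, W, Y. Sulfur-containing: C, M.
Aromatic residues here: Y14 (1).
Sulfur-containing residues here: C13 (1).
The two groups share no amino acid, so total = 1 + 1 = 2.

2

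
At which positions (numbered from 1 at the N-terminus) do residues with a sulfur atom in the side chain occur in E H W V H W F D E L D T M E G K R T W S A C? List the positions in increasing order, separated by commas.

Only Cys (C) and Met (M) have a sulfur atom in the side chain.
Matching residues: M13, C22.

13, 22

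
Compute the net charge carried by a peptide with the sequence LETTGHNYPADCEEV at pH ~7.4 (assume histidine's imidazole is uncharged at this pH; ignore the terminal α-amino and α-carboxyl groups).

Near pH 7.4, K and R contribute +1 each, D and E contribute −1 each, and every other side chain (His included, as stated) is uncharged.
Positive (K, R): none → +0.
Negative (D, E): E2, D11, E13, E14 → −4.
Net charge = (+0) + (−4) = −4.

-4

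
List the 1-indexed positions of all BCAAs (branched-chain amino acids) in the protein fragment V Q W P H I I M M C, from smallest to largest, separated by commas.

1, 6, 7

The BCAAs are Val, Leu, and Ile — aliphatic side chains with a branch point.
Matching residues: V1, I6, I7.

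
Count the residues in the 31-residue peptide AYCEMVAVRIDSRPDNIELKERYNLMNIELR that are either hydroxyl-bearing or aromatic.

3

Hydroxyl-bearing: S, T, Y. Aromatic: F, W, Y.
Hydroxyl-bearing residues here: Y2, S12, Y23 (3).
Aromatic residues here: Y2, Y23 (2).
Y is in both groups, so the 2 Y residues must not be double-counted.
Total = 3 + 2 − 2 = 3.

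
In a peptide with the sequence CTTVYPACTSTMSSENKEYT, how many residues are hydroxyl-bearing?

Serine (S), threonine (T), and tyrosine (Y) each carry a hydroxyl group on the side chain.
Matching residues: T2, T3, Y5, T9, S10, T11, S13, S14, Y19, T20.

10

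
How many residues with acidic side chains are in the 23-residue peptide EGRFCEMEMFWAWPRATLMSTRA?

3

Only D (aspartate) and E (glutamate) carry a side-chain carboxylic acid.
Matching residues: E1, E6, E8.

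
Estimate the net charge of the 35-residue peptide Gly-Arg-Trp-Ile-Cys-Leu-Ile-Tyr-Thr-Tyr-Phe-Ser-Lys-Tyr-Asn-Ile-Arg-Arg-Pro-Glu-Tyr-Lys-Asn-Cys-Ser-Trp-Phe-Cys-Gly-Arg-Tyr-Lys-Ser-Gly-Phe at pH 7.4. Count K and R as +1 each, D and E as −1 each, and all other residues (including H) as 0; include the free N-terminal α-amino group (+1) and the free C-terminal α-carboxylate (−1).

+6

Positive (K, R): Arg2, Lys13, Arg17, Arg18, Lys22, Arg30, Lys32 → +7.
Negative (D, E): Glu20 → −1.
The N-terminus (+1) and C-terminus (−1) cancel.
Net charge = (+7) + (−1) = +6.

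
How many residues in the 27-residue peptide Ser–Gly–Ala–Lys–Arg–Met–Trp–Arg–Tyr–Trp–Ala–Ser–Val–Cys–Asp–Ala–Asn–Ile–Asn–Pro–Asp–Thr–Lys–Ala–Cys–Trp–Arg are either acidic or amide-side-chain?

Acidic: D, E. Amide-side-chain: N, Q.
Acidic residues here: Asp15, Asp21 (2).
Amide-side-chain residues here: Asn17, Asn19 (2).
The two groups share no amino acid, so total = 2 + 2 = 4.

4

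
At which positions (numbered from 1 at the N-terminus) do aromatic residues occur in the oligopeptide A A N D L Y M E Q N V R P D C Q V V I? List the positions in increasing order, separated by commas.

The aromatic amino acids are Phe (F, benzyl), Trp (W, indole), and Tyr (Y, phenol).
Matching residues: Y6.

6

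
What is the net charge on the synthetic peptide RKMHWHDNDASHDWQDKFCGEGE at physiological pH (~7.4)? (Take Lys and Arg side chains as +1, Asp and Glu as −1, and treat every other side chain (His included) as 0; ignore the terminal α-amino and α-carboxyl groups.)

Positive (K, R): R1, K2, K17 → +3.
Negative (D, E): D7, D9, D13, D16, E21, E23 → −6.
Net charge = (+3) + (−6) = −3.

-3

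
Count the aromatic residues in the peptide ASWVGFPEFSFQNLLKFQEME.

5

The aromatic amino acids are Phe (F, benzyl), Trp (W, indole), and Tyr (Y, phenol).
Matching residues: W3, F6, F9, F11, F17.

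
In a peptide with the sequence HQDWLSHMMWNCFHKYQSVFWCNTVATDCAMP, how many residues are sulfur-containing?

6

The sulfur-bearing residues are cysteine (–SH) and methionine (–S–CH₃).
Matching residues: M8, M9, C12, C22, C29, M31.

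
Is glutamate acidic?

Aspartate (D) and glutamate (E) have carboxylic-acid side chains and are the acidic amino acids.
Glutamate is in this group.

Yes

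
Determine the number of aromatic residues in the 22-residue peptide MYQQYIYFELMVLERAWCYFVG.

F, W, and Y each carry an aromatic ring on the side chain.
Matching residues: Y2, Y5, Y7, F8, W17, Y19, F20.

7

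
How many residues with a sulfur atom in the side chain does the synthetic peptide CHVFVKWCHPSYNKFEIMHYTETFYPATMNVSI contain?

4

Only Cys (C) and Met (M) have a sulfur atom in the side chain.
Matching residues: C1, C8, M18, M29.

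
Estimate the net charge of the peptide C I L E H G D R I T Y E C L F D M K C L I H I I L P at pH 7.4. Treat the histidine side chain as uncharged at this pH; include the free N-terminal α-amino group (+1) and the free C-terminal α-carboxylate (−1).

-2

At pH ~7.4 the Lys and Arg side chains are protonated (+1), the Asp and Glu side chains are deprotonated (−1), and with His taken as neutral all other side chains carry no charge.
Positive (K, R): R8, K18 → +2.
Negative (D, E): E4, D7, E12, D16 → −4.
The N-terminus (+1) and C-terminus (−1) cancel.
Net charge = (+2) + (−4) = −2.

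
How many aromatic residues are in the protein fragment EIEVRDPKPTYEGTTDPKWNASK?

2

F, W, and Y each carry an aromatic ring on the side chain.
Matching residues: Y11, W19.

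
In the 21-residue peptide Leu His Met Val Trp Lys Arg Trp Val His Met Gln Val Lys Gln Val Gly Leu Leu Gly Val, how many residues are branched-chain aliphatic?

Valine (V), leucine (L), and isoleucine (I) are the branched-chain amino acids.
Matching residues: Leu1, Val4, Val9, Val13, Val16, Leu18, Leu19, Val21.

8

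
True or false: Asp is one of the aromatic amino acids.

The aromatic amino acids are Phe (F, benzyl), Trp (W, indole), and Tyr (Y, phenol).
Aspartate is not in this group.

False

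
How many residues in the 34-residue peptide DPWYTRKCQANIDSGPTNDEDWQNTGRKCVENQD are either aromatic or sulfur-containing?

Aromatic: F, W, Y. Sulfur-containing: C, M.
Aromatic residues here: W3, Y4, W22 (3).
Sulfur-containing residues here: C8, C29 (2).
The two groups share no amino acid, so total = 3 + 2 = 5.

5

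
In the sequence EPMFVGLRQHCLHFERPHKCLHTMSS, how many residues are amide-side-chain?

1

Asparagine (N) and glutamine (Q) have uncharged amide side chains.
Matching residues: Q9.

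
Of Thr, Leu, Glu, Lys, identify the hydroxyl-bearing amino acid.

The –OH-bearing residues are Ser, Thr (aliphatic alcohols), and Tyr (phenol).
Of the listed options, only Thr belongs to this group.

Thr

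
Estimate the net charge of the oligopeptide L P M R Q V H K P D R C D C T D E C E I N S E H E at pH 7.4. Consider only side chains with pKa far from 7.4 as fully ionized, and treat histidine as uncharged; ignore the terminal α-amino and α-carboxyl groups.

-4

Near pH 7.4, K and R contribute +1 each, D and E contribute −1 each, and every other side chain (His included, as stated) is uncharged.
Positive (K, R): R4, K8, R11 → +3.
Negative (D, E): D10, D13, D16, E17, E19, E23, E25 → −7.
Net charge = (+3) + (−7) = −4.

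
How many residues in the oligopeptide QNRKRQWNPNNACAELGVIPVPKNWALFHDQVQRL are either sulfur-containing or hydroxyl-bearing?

1

Sulfur-containing: C, M. Hydroxyl-bearing: S, T, Y.
Sulfur-containing residues here: C13 (1).
Hydroxyl-bearing residues here: none (0).
The two groups share no amino acid, so total = 1 + 0 = 1.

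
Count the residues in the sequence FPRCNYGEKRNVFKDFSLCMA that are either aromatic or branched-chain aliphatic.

6

Aromatic: F, W, Y. Branched-chain aliphatic: I, L, V.
Aromatic residues here: F1, Y6, F13, F16 (4).
Branched-chain aliphatic residues here: V12, L18 (2).
The two groups share no amino acid, so total = 4 + 2 = 6.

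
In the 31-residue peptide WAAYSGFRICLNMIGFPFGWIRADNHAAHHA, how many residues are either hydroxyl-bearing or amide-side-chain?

4

Hydroxyl-bearing: S, T, Y. Amide-side-chain: N, Q.
Hydroxyl-bearing residues here: Y4, S5 (2).
Amide-side-chain residues here: N12, N25 (2).
The two groups share no amino acid, so total = 2 + 2 = 4.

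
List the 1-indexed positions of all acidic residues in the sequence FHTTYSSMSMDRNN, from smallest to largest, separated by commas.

11

Only D (aspartate) and E (glutamate) carry a side-chain carboxylic acid.
Matching residues: D11.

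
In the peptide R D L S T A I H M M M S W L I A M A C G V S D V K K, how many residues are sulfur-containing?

5

The sulfur-bearing residues are cysteine (–SH) and methionine (–S–CH₃).
Matching residues: M9, M10, M11, M17, C19.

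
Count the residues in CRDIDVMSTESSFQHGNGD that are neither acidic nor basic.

13

Acidic: D, E. Basic: K, R, H. All other residues are neither.
Matching residues: C1, I4, V6, M7, S8, T9, S11, S12, F13, Q14, G16, N17, G18.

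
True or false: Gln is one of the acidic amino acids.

Only D (aspartate) and E (glutamate) carry a side-chain carboxylic acid.
Glutamine is not in this group.

False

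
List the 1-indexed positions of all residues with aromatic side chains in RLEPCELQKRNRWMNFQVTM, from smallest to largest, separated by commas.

13, 16

The aromatic amino acids are Phe (F, benzyl), Trp (W, indole), and Tyr (Y, phenol).
Matching residues: W13, F16.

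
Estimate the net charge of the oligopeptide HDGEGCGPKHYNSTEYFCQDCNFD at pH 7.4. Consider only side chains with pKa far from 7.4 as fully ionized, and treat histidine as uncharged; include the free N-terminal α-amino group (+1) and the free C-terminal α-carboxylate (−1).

At pH ~7.4 the Lys and Arg side chains are protonated (+1), the Asp and Glu side chains are deprotonated (−1), and with His taken as neutral all other side chains carry no charge.
Positive (K, R): K9 → +1.
Negative (D, E): D2, E4, E15, D20, D24 → −5.
The N-terminus (+1) and C-terminus (−1) cancel.
Net charge = (+1) + (−5) = −4.

-4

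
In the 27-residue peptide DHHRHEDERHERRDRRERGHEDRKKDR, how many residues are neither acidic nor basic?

Acidic: D, E. Basic: K, R, H. All other residues are neither.
Matching residues: G19.

1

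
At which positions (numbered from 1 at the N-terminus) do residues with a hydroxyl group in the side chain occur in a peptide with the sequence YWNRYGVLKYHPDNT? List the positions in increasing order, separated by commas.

The –OH-bearing residues are Ser, Thr (aliphatic alcohols), and Tyr (phenol).
Matching residues: Y1, Y5, Y10, T15.

1, 5, 10, 15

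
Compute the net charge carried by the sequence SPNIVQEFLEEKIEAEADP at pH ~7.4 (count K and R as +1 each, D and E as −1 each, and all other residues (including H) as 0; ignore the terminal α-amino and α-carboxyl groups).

Positive (K, R): K12 → +1.
Negative (D, E): E7, E10, E11, E14, E16, D18 → −6.
Net charge = (+1) + (−6) = −5.

-5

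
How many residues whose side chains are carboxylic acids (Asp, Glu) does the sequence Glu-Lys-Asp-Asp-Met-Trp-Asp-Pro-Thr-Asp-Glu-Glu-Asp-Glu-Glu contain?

10

Matching residues: Glu1, Asp3, Asp4, Asp7, Asp10, Glu11, Glu12, Asp13, Glu14, Glu15.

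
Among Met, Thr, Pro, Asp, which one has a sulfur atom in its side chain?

Cysteine (C, thiol) and methionine (M, thioether) are the two sulfur-containing amino acids.
Of the listed options, only Met belongs to this group.

Met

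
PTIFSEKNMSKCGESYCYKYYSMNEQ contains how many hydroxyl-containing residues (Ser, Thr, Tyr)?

9

Matching residues: T2, S5, S10, S15, Y16, Y18, Y20, Y21, S22.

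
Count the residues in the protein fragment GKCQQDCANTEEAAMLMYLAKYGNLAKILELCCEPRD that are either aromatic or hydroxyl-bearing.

Aromatic: F, W, Y. Hydroxyl-bearing: S, T, Y.
Aromatic residues here: Y18, Y22 (2).
Hydroxyl-bearing residues here: T10, Y18, Y22 (3).
Y is in both groups, so the 2 Y residues must not be double-counted.
Total = 2 + 3 − 2 = 3.

3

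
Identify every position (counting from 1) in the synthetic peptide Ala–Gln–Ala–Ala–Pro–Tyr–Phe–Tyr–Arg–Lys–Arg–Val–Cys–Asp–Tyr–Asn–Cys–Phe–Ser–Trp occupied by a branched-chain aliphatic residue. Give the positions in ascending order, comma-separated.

12

The BCAAs are Val, Leu, and Ile — aliphatic side chains with a branch point.
Matching residues: Val12.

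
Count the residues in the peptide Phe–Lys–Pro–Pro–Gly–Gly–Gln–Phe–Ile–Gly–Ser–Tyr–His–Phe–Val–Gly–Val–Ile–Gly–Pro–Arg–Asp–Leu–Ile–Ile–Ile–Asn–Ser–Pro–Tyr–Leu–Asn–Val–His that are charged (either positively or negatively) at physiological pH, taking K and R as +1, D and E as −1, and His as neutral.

3

Charged side chains at pH ~7.4: K, R (positive); D, E (negative).
Matching residues: Lys2, Arg21, Asp22.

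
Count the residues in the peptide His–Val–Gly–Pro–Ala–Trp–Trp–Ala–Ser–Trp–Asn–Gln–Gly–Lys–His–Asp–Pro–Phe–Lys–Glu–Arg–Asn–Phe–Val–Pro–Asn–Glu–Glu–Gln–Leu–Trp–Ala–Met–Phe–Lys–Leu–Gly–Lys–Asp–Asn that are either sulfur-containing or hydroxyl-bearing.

Sulfur-containing: C, M. Hydroxyl-bearing: S, T, Y.
Sulfur-containing residues here: Met33 (1).
Hydroxyl-bearing residues here: Ser9 (1).
The two groups share no amino acid, so total = 1 + 1 = 2.

2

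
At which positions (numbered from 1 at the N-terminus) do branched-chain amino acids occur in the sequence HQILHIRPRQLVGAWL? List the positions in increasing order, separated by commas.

The BCAAs are Val, Leu, and Ile — aliphatic side chains with a branch point.
Matching residues: I3, L4, I6, L11, V12, L16.

3, 4, 6, 11, 12, 16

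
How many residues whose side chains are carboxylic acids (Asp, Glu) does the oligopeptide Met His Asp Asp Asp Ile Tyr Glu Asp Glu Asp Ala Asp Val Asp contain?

9

Matching residues: Asp3, Asp4, Asp5, Glu8, Asp9, Glu10, Asp11, Asp13, Asp15.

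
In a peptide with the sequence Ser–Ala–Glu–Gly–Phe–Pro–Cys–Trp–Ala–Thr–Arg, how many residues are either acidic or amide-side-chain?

1

Acidic: D, E. Amide-side-chain: N, Q.
Acidic residues here: Glu3 (1).
Amide-side-chain residues here: none (0).
The two groups share no amino acid, so total = 1 + 0 = 1.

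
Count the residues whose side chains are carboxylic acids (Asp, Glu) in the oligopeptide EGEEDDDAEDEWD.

10

Matching residues: E1, E3, E4, D5, D6, D7, E9, D10, E11, D13.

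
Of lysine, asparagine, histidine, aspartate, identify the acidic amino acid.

aspartate

Aspartate (D) and glutamate (E) have carboxylic-acid side chains and are the acidic amino acids.
Of the listed options, only aspartate belongs to this group.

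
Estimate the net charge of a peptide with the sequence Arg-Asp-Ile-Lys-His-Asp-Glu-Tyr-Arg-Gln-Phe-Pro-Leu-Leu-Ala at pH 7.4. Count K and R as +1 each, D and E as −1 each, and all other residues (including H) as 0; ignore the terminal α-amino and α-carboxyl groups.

0

Positive (K, R): Arg1, Lys4, Arg9 → +3.
Negative (D, E): Asp2, Asp6, Glu7 → −3.
Net charge = (+3) + (−3) = 0.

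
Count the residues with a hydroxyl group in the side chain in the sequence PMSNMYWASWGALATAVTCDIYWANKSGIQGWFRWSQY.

9

Serine (S), threonine (T), and tyrosine (Y) each carry a hydroxyl group on the side chain.
Matching residues: S3, Y6, S9, T15, T18, Y22, S27, S36, Y38.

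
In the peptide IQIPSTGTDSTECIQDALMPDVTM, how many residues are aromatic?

The aromatic amino acids are Phe (F, benzyl), Trp (W, indole), and Tyr (Y, phenol).
None of the 24 residues belong to this group.

0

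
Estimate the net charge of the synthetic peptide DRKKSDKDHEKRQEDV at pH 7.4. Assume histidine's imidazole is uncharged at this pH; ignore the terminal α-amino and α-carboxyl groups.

At pH ~7.4 the Lys and Arg side chains are protonated (+1), the Asp and Glu side chains are deprotonated (−1), and with His taken as neutral all other side chains carry no charge.
Positive (K, R): R2, K3, K4, K7, K11, R12 → +6.
Negative (D, E): D1, D6, D8, E10, E14, D15 → −6.
Net charge = (+6) + (−6) = 0.

0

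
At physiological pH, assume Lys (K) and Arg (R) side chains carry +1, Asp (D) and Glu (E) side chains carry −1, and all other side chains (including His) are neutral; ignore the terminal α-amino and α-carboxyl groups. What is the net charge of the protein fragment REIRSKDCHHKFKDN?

Positive (K, R): R1, R4, K6, K11, K13 → +5.
Negative (D, E): E2, D7, D14 → −3.
Net charge = (+5) + (−3) = +2.

+2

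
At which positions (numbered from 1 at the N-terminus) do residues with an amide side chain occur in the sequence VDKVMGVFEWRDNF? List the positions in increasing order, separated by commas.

The amide-side-chain residues are Asn (N) and Gln (Q).
Matching residues: N13.

13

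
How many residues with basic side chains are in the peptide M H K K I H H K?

Lysine (K), arginine (R), and histidine (H) have basic, nitrogen-containing side chains.
Matching residues: H2, K3, K4, H6, H7, K8.

6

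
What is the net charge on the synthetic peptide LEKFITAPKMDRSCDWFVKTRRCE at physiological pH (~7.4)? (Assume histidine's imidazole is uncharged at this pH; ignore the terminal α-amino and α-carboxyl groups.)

Near pH 7.4, K and R contribute +1 each, D and E contribute −1 each, and every other side chain (His included, as stated) is uncharged.
Positive (K, R): K3, K9, R12, K19, R21, R22 → +6.
Negative (D, E): E2, D11, D15, E24 → −4.
Net charge = (+6) + (−4) = +2.

+2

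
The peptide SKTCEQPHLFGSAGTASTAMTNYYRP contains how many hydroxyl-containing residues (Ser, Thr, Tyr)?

9

Matching residues: S1, T3, S12, T15, S17, T18, T21, Y23, Y24.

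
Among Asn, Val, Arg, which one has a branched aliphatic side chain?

Val

The BCAAs are Val, Leu, and Ile — aliphatic side chains with a branch point.
Of the listed options, only Val belongs to this group.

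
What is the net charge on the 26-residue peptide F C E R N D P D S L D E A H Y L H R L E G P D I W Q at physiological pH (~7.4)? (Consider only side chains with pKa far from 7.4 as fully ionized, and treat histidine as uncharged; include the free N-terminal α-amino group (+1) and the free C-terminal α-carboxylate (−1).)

Near pH 7.4, K and R contribute +1 each, D and E contribute −1 each, and every other side chain (His included, as stated) is uncharged.
Positive (K, R): R4, R18 → +2.
Negative (D, E): E3, D6, D8, D11, E12, E20, D23 → −7.
The N-terminus (+1) and C-terminus (−1) cancel.
Net charge = (+2) + (−7) = −5.

-5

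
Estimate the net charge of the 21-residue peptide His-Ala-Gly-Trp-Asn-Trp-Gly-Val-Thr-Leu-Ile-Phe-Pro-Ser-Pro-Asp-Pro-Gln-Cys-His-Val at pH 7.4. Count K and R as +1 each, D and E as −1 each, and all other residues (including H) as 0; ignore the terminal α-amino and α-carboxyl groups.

Positive (K, R): none → +0.
Negative (D, E): Asp16 → −1.
Net charge = (+0) + (−1) = −1.

-1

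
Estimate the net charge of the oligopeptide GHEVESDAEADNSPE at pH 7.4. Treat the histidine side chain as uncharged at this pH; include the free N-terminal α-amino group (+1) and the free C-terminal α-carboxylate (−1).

Near pH 7.4, K and R contribute +1 each, D and E contribute −1 each, and every other side chain (His included, as stated) is uncharged.
Positive (K, R): none → +0.
Negative (D, E): E3, E5, D7, E9, D11, E15 → −6.
The N-terminus (+1) and C-terminus (−1) cancel.
Net charge = (+0) + (−6) = −6.

-6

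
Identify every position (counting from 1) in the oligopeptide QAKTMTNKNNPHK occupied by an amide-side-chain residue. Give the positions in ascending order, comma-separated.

1, 7, 9, 10

The amide-side-chain residues are Asn (N) and Gln (Q).
Matching residues: Q1, N7, N9, N10.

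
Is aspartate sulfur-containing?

No

The sulfur-bearing residues are cysteine (–SH) and methionine (–S–CH₃).
Aspartate is not in this group.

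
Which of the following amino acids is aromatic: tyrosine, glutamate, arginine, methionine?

F, W, and Y each carry an aromatic ring on the side chain.
Of the listed options, only tyrosine belongs to this group.

tyrosine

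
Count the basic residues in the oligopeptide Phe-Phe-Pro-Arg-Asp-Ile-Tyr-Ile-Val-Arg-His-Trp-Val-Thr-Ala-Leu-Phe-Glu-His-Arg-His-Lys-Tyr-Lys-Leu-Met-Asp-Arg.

9

K, R, and H are the three residues with basic side chains (ε-amine, guanidinium, and imidazole respectively).
Matching residues: Arg4, Arg10, His11, His19, Arg20, His21, Lys22, Lys24, Arg28.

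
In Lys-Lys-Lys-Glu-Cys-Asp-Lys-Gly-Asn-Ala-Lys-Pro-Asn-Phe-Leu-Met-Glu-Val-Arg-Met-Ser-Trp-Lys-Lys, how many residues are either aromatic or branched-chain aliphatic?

Aromatic: F, W, Y. Branched-chain aliphatic: I, L, V.
Aromatic residues here: Phe14, Trp22 (2).
Branched-chain aliphatic residues here: Leu15, Val18 (2).
The two groups share no amino acid, so total = 2 + 2 = 4.

4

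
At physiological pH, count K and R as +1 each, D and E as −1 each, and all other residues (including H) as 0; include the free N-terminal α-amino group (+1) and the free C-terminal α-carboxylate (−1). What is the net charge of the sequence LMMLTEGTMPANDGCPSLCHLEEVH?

Positive (K, R): none → +0.
Negative (D, E): E6, D13, E22, E23 → −4.
The N-terminus (+1) and C-terminus (−1) cancel.
Net charge = (+0) + (−4) = −4.

-4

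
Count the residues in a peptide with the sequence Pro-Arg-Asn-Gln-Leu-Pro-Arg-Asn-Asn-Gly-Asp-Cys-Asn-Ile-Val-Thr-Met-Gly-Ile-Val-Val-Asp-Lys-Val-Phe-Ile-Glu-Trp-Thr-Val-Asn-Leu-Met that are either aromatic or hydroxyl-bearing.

Aromatic: F, W, Y. Hydroxyl-bearing: S, T, Y.
Aromatic residues here: Phe25, Trp28 (2).
Hydroxyl-bearing residues here: Thr16, Thr29 (2).
(Y belongs to both groups, but none appear in this sequence.) Total = 2 + 2 = 4.

4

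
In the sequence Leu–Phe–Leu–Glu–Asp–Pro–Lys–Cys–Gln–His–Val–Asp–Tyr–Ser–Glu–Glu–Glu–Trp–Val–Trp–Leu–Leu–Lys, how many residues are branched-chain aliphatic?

6

V, L, and I make up the branched-chain aliphatic group.
Matching residues: Leu1, Leu3, Val11, Val19, Leu21, Leu22.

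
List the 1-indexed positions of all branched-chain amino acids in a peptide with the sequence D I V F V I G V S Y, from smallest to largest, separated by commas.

V, L, and I make up the branched-chain aliphatic group.
Matching residues: I2, V3, V5, I6, V8.

2, 3, 5, 6, 8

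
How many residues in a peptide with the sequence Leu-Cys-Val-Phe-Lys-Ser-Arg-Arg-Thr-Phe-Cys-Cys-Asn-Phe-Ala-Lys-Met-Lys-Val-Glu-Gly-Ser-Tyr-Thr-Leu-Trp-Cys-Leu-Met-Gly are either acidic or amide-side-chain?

2

Acidic: D, E. Amide-side-chain: N, Q.
Acidic residues here: Glu20 (1).
Amide-side-chain residues here: Asn13 (1).
The two groups share no amino acid, so total = 1 + 1 = 2.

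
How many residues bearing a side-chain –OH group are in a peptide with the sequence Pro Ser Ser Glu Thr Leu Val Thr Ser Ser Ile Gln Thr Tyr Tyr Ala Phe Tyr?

The –OH-bearing residues are Ser, Thr (aliphatic alcohols), and Tyr (phenol).
Matching residues: Ser2, Ser3, Thr5, Thr8, Ser9, Ser10, Thr13, Tyr14, Tyr15, Tyr18.

10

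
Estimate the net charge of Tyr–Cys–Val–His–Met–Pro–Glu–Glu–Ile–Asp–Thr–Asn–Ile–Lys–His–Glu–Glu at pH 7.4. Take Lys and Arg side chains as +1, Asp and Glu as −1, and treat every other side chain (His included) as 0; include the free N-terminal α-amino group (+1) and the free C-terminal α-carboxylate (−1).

-4

Positive (K, R): Lys14 → +1.
Negative (D, E): Glu7, Glu8, Asp10, Glu16, Glu17 → −5.
The N-terminus (+1) and C-terminus (−1) cancel.
Net charge = (+1) + (−5) = −4.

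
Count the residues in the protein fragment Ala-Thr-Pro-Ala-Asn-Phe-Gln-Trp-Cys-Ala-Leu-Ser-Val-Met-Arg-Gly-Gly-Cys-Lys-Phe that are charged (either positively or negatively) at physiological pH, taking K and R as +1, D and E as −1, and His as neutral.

Charged side chains at pH ~7.4: K, R (positive); D, E (negative).
Matching residues: Arg15, Lys19.

2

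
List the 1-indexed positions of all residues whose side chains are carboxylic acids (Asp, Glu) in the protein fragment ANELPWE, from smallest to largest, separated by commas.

Matching residues: E3, E7.

3, 7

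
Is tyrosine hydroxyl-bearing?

Yes

S, T, and Y are the three residues with a side-chain hydroxyl.
Tyrosine is in this group.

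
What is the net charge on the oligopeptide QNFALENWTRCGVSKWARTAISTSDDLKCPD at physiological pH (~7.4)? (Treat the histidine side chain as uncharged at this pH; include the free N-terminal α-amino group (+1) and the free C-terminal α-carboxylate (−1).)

Near pH 7.4, K and R contribute +1 each, D and E contribute −1 each, and every other side chain (His included, as stated) is uncharged.
Positive (K, R): R10, K15, R18, K28 → +4.
Negative (D, E): E6, D25, D26, D31 → −4.
The N-terminus (+1) and C-terminus (−1) cancel.
Net charge = (+4) + (−4) = 0.

0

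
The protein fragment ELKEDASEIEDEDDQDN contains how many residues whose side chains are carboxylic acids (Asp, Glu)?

Matching residues: E1, E4, D5, E8, E10, D11, E12, D13, D14, D16.

10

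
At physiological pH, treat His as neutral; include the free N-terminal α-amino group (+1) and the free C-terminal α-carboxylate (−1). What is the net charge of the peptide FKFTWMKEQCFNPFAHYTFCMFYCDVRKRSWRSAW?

The side chains ionized at physiological pH are Lys/Arg (+1) and Asp/Glu (−1); with His treated as neutral, nothing else contributes.
Positive (K, R): K2, K7, R27, K28, R29, R32 → +6.
Negative (D, E): E8, D25 → −2.
The N-terminus (+1) and C-terminus (−1) cancel.
Net charge = (+6) + (−2) = +4.

+4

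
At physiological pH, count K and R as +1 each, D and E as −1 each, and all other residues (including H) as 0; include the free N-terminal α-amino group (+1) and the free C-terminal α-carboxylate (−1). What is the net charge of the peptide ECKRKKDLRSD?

Positive (K, R): K3, R4, K5, K6, R9 → +5.
Negative (D, E): E1, D7, D11 → −3.
The N-terminus (+1) and C-terminus (−1) cancel.
Net charge = (+5) + (−3) = +2.

+2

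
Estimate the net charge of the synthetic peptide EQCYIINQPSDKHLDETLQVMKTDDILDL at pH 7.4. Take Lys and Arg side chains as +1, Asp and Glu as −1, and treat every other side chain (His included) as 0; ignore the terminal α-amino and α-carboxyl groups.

Positive (K, R): K12, K22 → +2.
Negative (D, E): E1, D11, D15, E16, D24, D25, D28 → −7.
Net charge = (+2) + (−7) = −5.

-5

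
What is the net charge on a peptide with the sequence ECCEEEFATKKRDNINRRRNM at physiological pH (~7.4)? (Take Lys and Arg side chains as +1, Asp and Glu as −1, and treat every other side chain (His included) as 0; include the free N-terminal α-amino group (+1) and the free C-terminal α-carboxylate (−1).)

Positive (K, R): K10, K11, R12, R17, R18, R19 → +6.
Negative (D, E): E1, E4, E5, E6, D13 → −5.
The N-terminus (+1) and C-terminus (−1) cancel.
Net charge = (+6) + (−5) = +1.

+1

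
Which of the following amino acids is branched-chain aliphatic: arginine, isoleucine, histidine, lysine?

V, L, and I make up the branched-chain aliphatic group.
Of the listed options, only isoleucine belongs to this group.

isoleucine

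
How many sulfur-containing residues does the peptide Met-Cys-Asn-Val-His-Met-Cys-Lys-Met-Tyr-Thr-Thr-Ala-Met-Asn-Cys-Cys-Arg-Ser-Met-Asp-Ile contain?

Only Cys (C) and Met (M) have a sulfur atom in the side chain.
Matching residues: Met1, Cys2, Met6, Cys7, Met9, Met14, Cys16, Cys17, Met20.

9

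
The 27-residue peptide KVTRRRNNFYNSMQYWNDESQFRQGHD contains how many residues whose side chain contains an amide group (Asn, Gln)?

Matching residues: N7, N8, N11, Q14, N17, Q21, Q24.

7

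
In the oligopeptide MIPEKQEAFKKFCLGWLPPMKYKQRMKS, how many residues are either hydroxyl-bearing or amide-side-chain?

Hydroxyl-bearing: S, T, Y. Amide-side-chain: N, Q.
Hydroxyl-bearing residues here: Y22, S28 (2).
Amide-side-chain residues here: Q6, Q24 (2).
The two groups share no amino acid, so total = 2 + 2 = 4.

4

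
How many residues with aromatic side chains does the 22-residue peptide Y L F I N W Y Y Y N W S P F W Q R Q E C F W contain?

11

The aromatic amino acids are Phe (F, benzyl), Trp (W, indole), and Tyr (Y, phenol).
Matching residues: Y1, F3, W6, Y7, Y8, Y9, W11, F14, W15, F21, W22.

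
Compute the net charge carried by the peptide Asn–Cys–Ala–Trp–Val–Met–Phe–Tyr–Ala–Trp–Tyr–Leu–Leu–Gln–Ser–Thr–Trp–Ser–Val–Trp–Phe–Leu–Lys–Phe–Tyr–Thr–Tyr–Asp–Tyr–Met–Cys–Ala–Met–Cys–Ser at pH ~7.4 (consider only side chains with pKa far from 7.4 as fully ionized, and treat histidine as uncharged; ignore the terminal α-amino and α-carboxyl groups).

0

At pH ~7.4 the Lys and Arg side chains are protonated (+1), the Asp and Glu side chains are deprotonated (−1), and with His taken as neutral all other side chains carry no charge.
Positive (K, R): Lys23 → +1.
Negative (D, E): Asp28 → −1.
Net charge = (+1) + (−1) = 0.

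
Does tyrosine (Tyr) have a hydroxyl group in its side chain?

Serine (S), threonine (T), and tyrosine (Y) each carry a hydroxyl group on the side chain.
Tyrosine is in this group.

Yes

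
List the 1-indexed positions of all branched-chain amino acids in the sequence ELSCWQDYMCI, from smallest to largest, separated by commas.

The BCAAs are Val, Leu, and Ile — aliphatic side chains with a branch point.
Matching residues: L2, I11.

2, 11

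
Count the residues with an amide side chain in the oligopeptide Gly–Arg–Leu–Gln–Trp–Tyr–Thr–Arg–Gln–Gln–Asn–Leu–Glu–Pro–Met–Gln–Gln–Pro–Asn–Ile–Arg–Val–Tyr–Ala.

7

Only N (asparagine) and Q (glutamine) carry a side-chain carboxamide.
Matching residues: Gln4, Gln9, Gln10, Asn11, Gln16, Gln17, Asn19.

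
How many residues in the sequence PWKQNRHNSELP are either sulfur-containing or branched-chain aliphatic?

1

Sulfur-containing: C, M. Branched-chain aliphatic: I, L, V.
Sulfur-containing residues here: none (0).
Branched-chain aliphatic residues here: L11 (1).
The two groups share no amino acid, so total = 0 + 1 = 1.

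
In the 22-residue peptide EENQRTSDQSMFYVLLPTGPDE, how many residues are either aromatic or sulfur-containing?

3

Aromatic: F, W, Y. Sulfur-containing: C, M.
Aromatic residues here: F12, Y13 (2).
Sulfur-containing residues here: M11 (1).
The two groups share no amino acid, so total = 2 + 1 = 3.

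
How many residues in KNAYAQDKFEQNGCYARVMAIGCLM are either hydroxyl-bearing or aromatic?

3

Hydroxyl-bearing: S, T, Y. Aromatic: F, W, Y.
Hydroxyl-bearing residues here: Y4, Y15 (2).
Aromatic residues here: Y4, F9, Y15 (3).
Y is in both groups, so the 2 Y residues must not be double-counted.
Total = 2 + 3 − 2 = 3.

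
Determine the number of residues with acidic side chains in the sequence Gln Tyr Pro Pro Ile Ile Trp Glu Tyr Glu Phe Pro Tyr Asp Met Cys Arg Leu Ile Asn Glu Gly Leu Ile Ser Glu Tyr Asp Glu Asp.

8

Only D (aspartate) and E (glutamate) carry a side-chain carboxylic acid.
Matching residues: Glu8, Glu10, Asp14, Glu21, Glu26, Asp28, Glu29, Asp30.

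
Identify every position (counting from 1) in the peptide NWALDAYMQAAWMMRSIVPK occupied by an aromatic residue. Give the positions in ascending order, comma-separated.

Matching residues: W2, Y7, W12.

2, 7, 12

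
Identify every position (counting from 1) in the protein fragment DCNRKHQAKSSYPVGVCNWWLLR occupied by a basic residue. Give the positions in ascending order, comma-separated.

4, 5, 6, 9, 23

The basic amino acids are Lys (K), Arg (R), and His (H).
Matching residues: R4, K5, H6, K9, R23.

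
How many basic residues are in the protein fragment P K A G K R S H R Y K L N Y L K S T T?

K, R, and H are the three residues with basic side chains (ε-amine, guanidinium, and imidazole respectively).
Matching residues: K2, K5, R6, H8, R9, K11, K16.

7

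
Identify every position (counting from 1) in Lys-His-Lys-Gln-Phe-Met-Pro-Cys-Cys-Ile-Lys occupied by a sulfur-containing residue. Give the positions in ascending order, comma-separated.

6, 8, 9

Only Cys (C) and Met (M) have a sulfur atom in the side chain.
Matching residues: Met6, Cys8, Cys9.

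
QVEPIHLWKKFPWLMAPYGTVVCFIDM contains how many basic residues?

K, R, and H are the three residues with basic side chains (ε-amine, guanidinium, and imidazole respectively).
Matching residues: H6, K9, K10.

3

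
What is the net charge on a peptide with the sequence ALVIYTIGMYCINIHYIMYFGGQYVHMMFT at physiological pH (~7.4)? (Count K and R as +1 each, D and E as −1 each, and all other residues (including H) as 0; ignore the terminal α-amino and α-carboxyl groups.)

Positive (K, R): none → +0.
Negative (D, E): none → −0.
Net charge = (+0) + (−0) = 0.

0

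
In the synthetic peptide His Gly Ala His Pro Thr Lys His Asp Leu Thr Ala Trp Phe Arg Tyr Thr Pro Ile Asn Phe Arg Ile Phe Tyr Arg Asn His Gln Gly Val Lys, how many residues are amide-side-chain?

Asparagine (N) and glutamine (Q) have uncharged amide side chains.
Matching residues: Asn20, Asn27, Gln29.

3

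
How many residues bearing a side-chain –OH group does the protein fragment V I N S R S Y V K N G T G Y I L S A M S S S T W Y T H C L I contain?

12

S, T, and Y are the three residues with a side-chain hydroxyl.
Matching residues: S4, S6, Y7, T12, Y14, S17, S20, S21, S22, T23, Y25, T26.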